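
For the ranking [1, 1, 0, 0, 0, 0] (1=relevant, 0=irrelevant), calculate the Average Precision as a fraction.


Computing P@k for each relevant position:
Position 1: relevant, P@1 = 1/1 = 1
Position 2: relevant, P@2 = 2/2 = 1
Position 3: not relevant
Position 4: not relevant
Position 5: not relevant
Position 6: not relevant
Sum of P@k = 1 + 1 = 2
AP = 2 / 2 = 1

1


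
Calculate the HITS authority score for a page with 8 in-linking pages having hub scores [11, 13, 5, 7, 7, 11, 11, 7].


Authority = sum of hub scores of in-linkers
In-link 1: hub score = 11
In-link 2: hub score = 13
In-link 3: hub score = 5
In-link 4: hub score = 7
In-link 5: hub score = 7
In-link 6: hub score = 11
In-link 7: hub score = 11
In-link 8: hub score = 7
Authority = 11 + 13 + 5 + 7 + 7 + 11 + 11 + 7 = 72

72


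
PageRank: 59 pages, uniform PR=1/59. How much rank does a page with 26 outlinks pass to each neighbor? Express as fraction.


Initial PR = 1/59 = 1/59
Outlinks = 26
Contribution per link = PR / outlinks
= 1/59 / 26
= 1/1534

1/1534


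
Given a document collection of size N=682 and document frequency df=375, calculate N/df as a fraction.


IDF ratio = N / df
= 682 / 375
= 682/375

682/375


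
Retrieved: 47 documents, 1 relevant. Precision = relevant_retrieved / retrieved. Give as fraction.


Precision = relevant_retrieved / total_retrieved
= 1 / 47
= 1 / (1 + 46)
= 1/47

1/47


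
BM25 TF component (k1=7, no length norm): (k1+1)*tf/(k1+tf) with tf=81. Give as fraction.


BM25 TF component = (k1+1)*tf / (k1+tf)
k1 = 7, tf = 81
Numerator = (7+1)*81 = 648
Denominator = 7 + 81 = 88
= 648/88 = 81/11

81/11


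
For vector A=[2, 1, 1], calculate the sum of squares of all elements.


|A|^2 = sum of squared components
A[0]^2 = 2^2 = 4
A[1]^2 = 1^2 = 1
A[2]^2 = 1^2 = 1
Sum = 4 + 1 + 1 = 6

6


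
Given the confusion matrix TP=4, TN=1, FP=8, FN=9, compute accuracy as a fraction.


Accuracy = (TP + TN) / (TP + TN + FP + FN)
TP + TN = 4 + 1 = 5
Total = 4 + 1 + 8 + 9 = 22
Accuracy = 5 / 22 = 5/22

5/22


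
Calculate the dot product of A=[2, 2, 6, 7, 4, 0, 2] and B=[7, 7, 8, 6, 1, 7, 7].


Dot product = sum of element-wise products
A[0]*B[0] = 2*7 = 14
A[1]*B[1] = 2*7 = 14
A[2]*B[2] = 6*8 = 48
A[3]*B[3] = 7*6 = 42
A[4]*B[4] = 4*1 = 4
A[5]*B[5] = 0*7 = 0
A[6]*B[6] = 2*7 = 14
Sum = 14 + 14 + 48 + 42 + 4 + 0 + 14 = 136

136


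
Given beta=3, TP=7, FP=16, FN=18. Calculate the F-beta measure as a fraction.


P = TP/(TP+FP) = 7/23 = 7/23
R = TP/(TP+FN) = 7/25 = 7/25
beta^2 = 3^2 = 9
(1 + beta^2) = 10
Numerator = (1+beta^2)*P*R = 98/115
Denominator = beta^2*P + R = 63/23 + 7/25 = 1736/575
F_beta = 35/124

35/124


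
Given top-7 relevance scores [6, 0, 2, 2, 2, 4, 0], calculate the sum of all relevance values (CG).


Cumulative Gain = sum of relevance scores
Position 1: rel=6, running sum=6
Position 2: rel=0, running sum=6
Position 3: rel=2, running sum=8
Position 4: rel=2, running sum=10
Position 5: rel=2, running sum=12
Position 6: rel=4, running sum=16
Position 7: rel=0, running sum=16
CG = 16

16


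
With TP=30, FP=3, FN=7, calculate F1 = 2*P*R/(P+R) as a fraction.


F1 = 2 * P * R / (P + R)
P = TP/(TP+FP) = 30/33 = 10/11
R = TP/(TP+FN) = 30/37 = 30/37
2 * P * R = 2 * 10/11 * 30/37 = 600/407
P + R = 10/11 + 30/37 = 700/407
F1 = 600/407 / 700/407 = 6/7

6/7


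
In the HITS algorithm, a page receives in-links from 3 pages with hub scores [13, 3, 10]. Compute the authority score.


Authority = sum of hub scores of in-linkers
In-link 1: hub score = 13
In-link 2: hub score = 3
In-link 3: hub score = 10
Authority = 13 + 3 + 10 = 26

26


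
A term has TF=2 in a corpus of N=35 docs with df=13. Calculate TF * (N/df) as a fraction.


TF * (N/df)
= 2 * (35/13)
= 2 * 35/13
= 70/13

70/13


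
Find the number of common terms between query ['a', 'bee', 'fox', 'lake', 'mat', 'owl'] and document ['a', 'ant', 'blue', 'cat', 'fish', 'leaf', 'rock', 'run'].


Query terms: ['a', 'bee', 'fox', 'lake', 'mat', 'owl']
Document terms: ['a', 'ant', 'blue', 'cat', 'fish', 'leaf', 'rock', 'run']
Common terms: ['a']
Overlap count = 1

1


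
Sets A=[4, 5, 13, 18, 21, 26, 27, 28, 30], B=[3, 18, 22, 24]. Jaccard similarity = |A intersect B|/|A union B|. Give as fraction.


A intersect B = [18]
|A intersect B| = 1
A union B = [3, 4, 5, 13, 18, 21, 22, 24, 26, 27, 28, 30]
|A union B| = 12
Jaccard = 1/12 = 1/12

1/12


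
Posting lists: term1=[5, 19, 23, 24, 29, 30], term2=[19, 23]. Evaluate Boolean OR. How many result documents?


Boolean OR: find union of posting lists
term1 docs: [5, 19, 23, 24, 29, 30]
term2 docs: [19, 23]
Union: [5, 19, 23, 24, 29, 30]
|union| = 6

6


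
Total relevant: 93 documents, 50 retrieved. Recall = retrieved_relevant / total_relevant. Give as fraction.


Recall = retrieved_relevant / total_relevant
= 50 / 93
= 50 / (50 + 43)
= 50/93

50/93


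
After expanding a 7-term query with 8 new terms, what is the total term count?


Original terms: 7
Expansion terms: 8
Total = 7 + 8 = 15

15


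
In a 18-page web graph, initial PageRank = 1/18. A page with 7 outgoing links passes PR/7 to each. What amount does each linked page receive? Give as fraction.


Initial PR = 1/18 = 1/18
Outlinks = 7
Contribution per link = PR / outlinks
= 1/18 / 7
= 1/126

1/126


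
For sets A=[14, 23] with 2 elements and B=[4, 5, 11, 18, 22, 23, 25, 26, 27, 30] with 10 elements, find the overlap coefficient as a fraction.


A intersect B = [23]
|A intersect B| = 1
min(|A|, |B|) = min(2, 10) = 2
Overlap = 1 / 2 = 1/2

1/2


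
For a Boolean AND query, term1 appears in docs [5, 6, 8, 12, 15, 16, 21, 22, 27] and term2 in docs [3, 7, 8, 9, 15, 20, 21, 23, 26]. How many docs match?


Boolean AND: find intersection of posting lists
term1 docs: [5, 6, 8, 12, 15, 16, 21, 22, 27]
term2 docs: [3, 7, 8, 9, 15, 20, 21, 23, 26]
Intersection: [8, 15, 21]
|intersection| = 3

3


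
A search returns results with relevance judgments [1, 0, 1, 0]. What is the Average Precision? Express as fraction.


Computing P@k for each relevant position:
Position 1: relevant, P@1 = 1/1 = 1
Position 2: not relevant
Position 3: relevant, P@3 = 2/3 = 2/3
Position 4: not relevant
Sum of P@k = 1 + 2/3 = 5/3
AP = 5/3 / 2 = 5/6

5/6


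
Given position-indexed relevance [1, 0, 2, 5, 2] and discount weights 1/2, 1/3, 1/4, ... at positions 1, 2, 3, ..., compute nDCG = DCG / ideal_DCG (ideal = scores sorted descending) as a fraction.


Position discount weights w_i = 1/(i+1) for i=1..5:
Weights = [1/2, 1/3, 1/4, 1/5, 1/6]
Actual relevance: [1, 0, 2, 5, 2]
DCG = 1/2 + 0/3 + 2/4 + 5/5 + 2/6 = 7/3
Ideal relevance (sorted desc): [5, 2, 2, 1, 0]
Ideal DCG = 5/2 + 2/3 + 2/4 + 1/5 + 0/6 = 58/15
nDCG = DCG / ideal_DCG = 7/3 / 58/15 = 35/58

35/58


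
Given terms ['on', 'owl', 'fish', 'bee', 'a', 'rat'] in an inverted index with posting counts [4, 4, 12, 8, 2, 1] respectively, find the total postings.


Summing posting list sizes:
'on': 4 postings
'owl': 4 postings
'fish': 12 postings
'bee': 8 postings
'a': 2 postings
'rat': 1 postings
Total = 4 + 4 + 12 + 8 + 2 + 1 = 31

31


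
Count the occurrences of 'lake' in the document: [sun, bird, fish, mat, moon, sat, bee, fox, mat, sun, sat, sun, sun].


Document has 13 words
Scanning for 'lake':
Term not found in document
Count = 0

0


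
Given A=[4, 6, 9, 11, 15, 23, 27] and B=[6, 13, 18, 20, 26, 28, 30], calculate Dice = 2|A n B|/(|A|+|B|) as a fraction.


A intersect B = [6]
|A intersect B| = 1
|A| = 7, |B| = 7
Dice = 2*1 / (7+7)
= 2 / 14 = 1/7

1/7


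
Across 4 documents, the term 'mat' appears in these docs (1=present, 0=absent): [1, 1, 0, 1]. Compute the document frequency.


Checking each document for 'mat':
Doc 1: present
Doc 2: present
Doc 3: absent
Doc 4: present
df = sum of presences = 1 + 1 + 0 + 1 = 3

3


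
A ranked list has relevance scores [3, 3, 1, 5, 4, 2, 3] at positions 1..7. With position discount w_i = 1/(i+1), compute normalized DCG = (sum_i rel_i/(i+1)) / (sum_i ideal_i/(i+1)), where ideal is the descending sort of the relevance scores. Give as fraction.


Position discount weights w_i = 1/(i+1) for i=1..7:
Weights = [1/2, 1/3, 1/4, 1/5, 1/6, 1/7, 1/8]
Actual relevance: [3, 3, 1, 5, 4, 2, 3]
DCG = 3/2 + 3/3 + 1/4 + 5/5 + 4/6 + 2/7 + 3/8 = 853/168
Ideal relevance (sorted desc): [5, 4, 3, 3, 3, 2, 1]
Ideal DCG = 5/2 + 4/3 + 3/4 + 3/5 + 3/6 + 2/7 + 1/8 = 5119/840
nDCG = DCG / ideal_DCG = 853/168 / 5119/840 = 4265/5119

4265/5119


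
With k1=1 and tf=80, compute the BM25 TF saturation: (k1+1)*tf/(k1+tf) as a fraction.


BM25 TF component = (k1+1)*tf / (k1+tf)
k1 = 1, tf = 80
Numerator = (1+1)*80 = 160
Denominator = 1 + 80 = 81
= 160/81 = 160/81

160/81


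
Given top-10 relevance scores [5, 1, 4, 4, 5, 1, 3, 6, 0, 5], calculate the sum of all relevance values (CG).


Cumulative Gain = sum of relevance scores
Position 1: rel=5, running sum=5
Position 2: rel=1, running sum=6
Position 3: rel=4, running sum=10
Position 4: rel=4, running sum=14
Position 5: rel=5, running sum=19
Position 6: rel=1, running sum=20
Position 7: rel=3, running sum=23
Position 8: rel=6, running sum=29
Position 9: rel=0, running sum=29
Position 10: rel=5, running sum=34
CG = 34

34


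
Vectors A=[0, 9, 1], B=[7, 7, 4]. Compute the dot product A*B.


Dot product = sum of element-wise products
A[0]*B[0] = 0*7 = 0
A[1]*B[1] = 9*7 = 63
A[2]*B[2] = 1*4 = 4
Sum = 0 + 63 + 4 = 67

67


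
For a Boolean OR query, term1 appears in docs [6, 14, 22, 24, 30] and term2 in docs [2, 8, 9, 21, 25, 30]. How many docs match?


Boolean OR: find union of posting lists
term1 docs: [6, 14, 22, 24, 30]
term2 docs: [2, 8, 9, 21, 25, 30]
Union: [2, 6, 8, 9, 14, 21, 22, 24, 25, 30]
|union| = 10

10


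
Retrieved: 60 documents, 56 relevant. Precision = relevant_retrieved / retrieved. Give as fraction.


Precision = relevant_retrieved / total_retrieved
= 56 / 60
= 56 / (56 + 4)
= 14/15

14/15


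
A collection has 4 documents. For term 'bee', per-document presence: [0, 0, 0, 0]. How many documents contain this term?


Checking each document for 'bee':
Doc 1: absent
Doc 2: absent
Doc 3: absent
Doc 4: absent
df = sum of presences = 0 + 0 + 0 + 0 = 0

0


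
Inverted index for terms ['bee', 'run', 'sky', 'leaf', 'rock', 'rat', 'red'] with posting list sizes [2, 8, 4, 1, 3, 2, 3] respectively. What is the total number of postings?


Summing posting list sizes:
'bee': 2 postings
'run': 8 postings
'sky': 4 postings
'leaf': 1 postings
'rock': 3 postings
'rat': 2 postings
'red': 3 postings
Total = 2 + 8 + 4 + 1 + 3 + 2 + 3 = 23

23


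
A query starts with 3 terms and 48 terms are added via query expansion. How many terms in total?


Original terms: 3
Expansion terms: 48
Total = 3 + 48 = 51

51


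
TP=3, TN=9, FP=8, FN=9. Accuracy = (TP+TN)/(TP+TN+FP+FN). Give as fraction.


Accuracy = (TP + TN) / (TP + TN + FP + FN)
TP + TN = 3 + 9 = 12
Total = 3 + 9 + 8 + 9 = 29
Accuracy = 12 / 29 = 12/29

12/29


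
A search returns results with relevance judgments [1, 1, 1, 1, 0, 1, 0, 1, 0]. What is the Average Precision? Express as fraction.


Computing P@k for each relevant position:
Position 1: relevant, P@1 = 1/1 = 1
Position 2: relevant, P@2 = 2/2 = 1
Position 3: relevant, P@3 = 3/3 = 1
Position 4: relevant, P@4 = 4/4 = 1
Position 5: not relevant
Position 6: relevant, P@6 = 5/6 = 5/6
Position 7: not relevant
Position 8: relevant, P@8 = 6/8 = 3/4
Position 9: not relevant
Sum of P@k = 1 + 1 + 1 + 1 + 5/6 + 3/4 = 67/12
AP = 67/12 / 6 = 67/72

67/72


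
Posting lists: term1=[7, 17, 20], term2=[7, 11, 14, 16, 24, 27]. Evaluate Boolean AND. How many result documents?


Boolean AND: find intersection of posting lists
term1 docs: [7, 17, 20]
term2 docs: [7, 11, 14, 16, 24, 27]
Intersection: [7]
|intersection| = 1

1


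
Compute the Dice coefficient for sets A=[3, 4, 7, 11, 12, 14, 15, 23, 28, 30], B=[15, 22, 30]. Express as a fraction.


A intersect B = [15, 30]
|A intersect B| = 2
|A| = 10, |B| = 3
Dice = 2*2 / (10+3)
= 4 / 13 = 4/13

4/13


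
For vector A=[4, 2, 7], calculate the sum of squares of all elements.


|A|^2 = sum of squared components
A[0]^2 = 4^2 = 16
A[1]^2 = 2^2 = 4
A[2]^2 = 7^2 = 49
Sum = 16 + 4 + 49 = 69

69


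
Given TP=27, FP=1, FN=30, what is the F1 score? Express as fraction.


F1 = 2 * P * R / (P + R)
P = TP/(TP+FP) = 27/28 = 27/28
R = TP/(TP+FN) = 27/57 = 9/19
2 * P * R = 2 * 27/28 * 9/19 = 243/266
P + R = 27/28 + 9/19 = 765/532
F1 = 243/266 / 765/532 = 54/85

54/85


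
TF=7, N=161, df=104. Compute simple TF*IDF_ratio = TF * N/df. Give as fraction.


TF * (N/df)
= 7 * (161/104)
= 7 * 161/104
= 1127/104

1127/104


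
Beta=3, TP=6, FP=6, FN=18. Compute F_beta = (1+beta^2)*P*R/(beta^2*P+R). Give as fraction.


P = TP/(TP+FP) = 6/12 = 1/2
R = TP/(TP+FN) = 6/24 = 1/4
beta^2 = 3^2 = 9
(1 + beta^2) = 10
Numerator = (1+beta^2)*P*R = 5/4
Denominator = beta^2*P + R = 9/2 + 1/4 = 19/4
F_beta = 5/19

5/19


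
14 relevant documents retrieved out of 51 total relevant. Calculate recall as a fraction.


Recall = retrieved_relevant / total_relevant
= 14 / 51
= 14 / (14 + 37)
= 14/51

14/51


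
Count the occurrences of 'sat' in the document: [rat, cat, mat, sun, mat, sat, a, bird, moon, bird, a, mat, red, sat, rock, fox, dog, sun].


Document has 18 words
Scanning for 'sat':
Found at positions: [5, 13]
Count = 2

2


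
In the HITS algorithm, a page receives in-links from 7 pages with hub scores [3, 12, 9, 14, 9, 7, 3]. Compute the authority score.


Authority = sum of hub scores of in-linkers
In-link 1: hub score = 3
In-link 2: hub score = 12
In-link 3: hub score = 9
In-link 4: hub score = 14
In-link 5: hub score = 9
In-link 6: hub score = 7
In-link 7: hub score = 3
Authority = 3 + 12 + 9 + 14 + 9 + 7 + 3 = 57

57


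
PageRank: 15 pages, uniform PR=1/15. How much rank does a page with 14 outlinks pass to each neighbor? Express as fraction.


Initial PR = 1/15 = 1/15
Outlinks = 14
Contribution per link = PR / outlinks
= 1/15 / 14
= 1/210

1/210


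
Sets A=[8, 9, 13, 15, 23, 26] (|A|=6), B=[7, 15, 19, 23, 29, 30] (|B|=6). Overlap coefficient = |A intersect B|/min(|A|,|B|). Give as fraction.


A intersect B = [15, 23]
|A intersect B| = 2
min(|A|, |B|) = min(6, 6) = 6
Overlap = 2 / 6 = 1/3

1/3


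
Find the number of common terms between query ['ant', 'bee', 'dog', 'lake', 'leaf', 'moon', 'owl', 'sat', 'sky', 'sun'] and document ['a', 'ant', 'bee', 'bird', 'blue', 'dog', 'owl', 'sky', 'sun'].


Query terms: ['ant', 'bee', 'dog', 'lake', 'leaf', 'moon', 'owl', 'sat', 'sky', 'sun']
Document terms: ['a', 'ant', 'bee', 'bird', 'blue', 'dog', 'owl', 'sky', 'sun']
Common terms: ['ant', 'bee', 'dog', 'owl', 'sky', 'sun']
Overlap count = 6

6


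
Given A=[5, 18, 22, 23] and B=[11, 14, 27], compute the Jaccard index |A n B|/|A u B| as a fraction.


A intersect B = []
|A intersect B| = 0
A union B = [5, 11, 14, 18, 22, 23, 27]
|A union B| = 7
Jaccard = 0/7 = 0

0


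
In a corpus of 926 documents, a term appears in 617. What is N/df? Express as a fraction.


IDF ratio = N / df
= 926 / 617
= 926/617

926/617


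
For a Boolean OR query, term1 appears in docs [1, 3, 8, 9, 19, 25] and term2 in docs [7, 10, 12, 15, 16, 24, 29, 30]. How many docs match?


Boolean OR: find union of posting lists
term1 docs: [1, 3, 8, 9, 19, 25]
term2 docs: [7, 10, 12, 15, 16, 24, 29, 30]
Union: [1, 3, 7, 8, 9, 10, 12, 15, 16, 19, 24, 25, 29, 30]
|union| = 14

14


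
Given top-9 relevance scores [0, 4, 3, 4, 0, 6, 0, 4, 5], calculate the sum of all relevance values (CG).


Cumulative Gain = sum of relevance scores
Position 1: rel=0, running sum=0
Position 2: rel=4, running sum=4
Position 3: rel=3, running sum=7
Position 4: rel=4, running sum=11
Position 5: rel=0, running sum=11
Position 6: rel=6, running sum=17
Position 7: rel=0, running sum=17
Position 8: rel=4, running sum=21
Position 9: rel=5, running sum=26
CG = 26

26


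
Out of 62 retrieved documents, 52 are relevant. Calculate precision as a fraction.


Precision = relevant_retrieved / total_retrieved
= 52 / 62
= 52 / (52 + 10)
= 26/31

26/31


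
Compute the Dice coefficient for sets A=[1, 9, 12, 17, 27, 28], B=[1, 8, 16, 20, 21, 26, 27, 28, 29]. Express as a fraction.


A intersect B = [1, 27, 28]
|A intersect B| = 3
|A| = 6, |B| = 9
Dice = 2*3 / (6+9)
= 6 / 15 = 2/5

2/5


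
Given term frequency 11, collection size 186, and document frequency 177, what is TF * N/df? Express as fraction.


TF * (N/df)
= 11 * (186/177)
= 11 * 62/59
= 682/59

682/59


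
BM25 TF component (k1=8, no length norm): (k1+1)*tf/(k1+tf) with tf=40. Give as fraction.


BM25 TF component = (k1+1)*tf / (k1+tf)
k1 = 8, tf = 40
Numerator = (8+1)*40 = 360
Denominator = 8 + 40 = 48
= 360/48 = 15/2

15/2


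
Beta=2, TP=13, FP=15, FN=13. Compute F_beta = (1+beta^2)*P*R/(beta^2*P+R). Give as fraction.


P = TP/(TP+FP) = 13/28 = 13/28
R = TP/(TP+FN) = 13/26 = 1/2
beta^2 = 2^2 = 4
(1 + beta^2) = 5
Numerator = (1+beta^2)*P*R = 65/56
Denominator = beta^2*P + R = 13/7 + 1/2 = 33/14
F_beta = 65/132

65/132


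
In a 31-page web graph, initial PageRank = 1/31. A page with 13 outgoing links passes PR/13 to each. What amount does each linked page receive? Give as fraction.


Initial PR = 1/31 = 1/31
Outlinks = 13
Contribution per link = PR / outlinks
= 1/31 / 13
= 1/403

1/403


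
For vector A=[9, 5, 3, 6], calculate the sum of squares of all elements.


|A|^2 = sum of squared components
A[0]^2 = 9^2 = 81
A[1]^2 = 5^2 = 25
A[2]^2 = 3^2 = 9
A[3]^2 = 6^2 = 36
Sum = 81 + 25 + 9 + 36 = 151

151


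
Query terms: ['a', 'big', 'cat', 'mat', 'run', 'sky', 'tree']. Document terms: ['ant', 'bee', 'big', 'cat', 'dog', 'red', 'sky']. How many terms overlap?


Query terms: ['a', 'big', 'cat', 'mat', 'run', 'sky', 'tree']
Document terms: ['ant', 'bee', 'big', 'cat', 'dog', 'red', 'sky']
Common terms: ['big', 'cat', 'sky']
Overlap count = 3

3


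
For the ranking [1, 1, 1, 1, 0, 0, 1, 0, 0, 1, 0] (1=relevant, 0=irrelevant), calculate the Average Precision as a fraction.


Computing P@k for each relevant position:
Position 1: relevant, P@1 = 1/1 = 1
Position 2: relevant, P@2 = 2/2 = 1
Position 3: relevant, P@3 = 3/3 = 1
Position 4: relevant, P@4 = 4/4 = 1
Position 5: not relevant
Position 6: not relevant
Position 7: relevant, P@7 = 5/7 = 5/7
Position 8: not relevant
Position 9: not relevant
Position 10: relevant, P@10 = 6/10 = 3/5
Position 11: not relevant
Sum of P@k = 1 + 1 + 1 + 1 + 5/7 + 3/5 = 186/35
AP = 186/35 / 6 = 31/35

31/35


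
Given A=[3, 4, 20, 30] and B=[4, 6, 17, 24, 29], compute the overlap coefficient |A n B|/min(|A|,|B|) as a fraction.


A intersect B = [4]
|A intersect B| = 1
min(|A|, |B|) = min(4, 5) = 4
Overlap = 1 / 4 = 1/4

1/4


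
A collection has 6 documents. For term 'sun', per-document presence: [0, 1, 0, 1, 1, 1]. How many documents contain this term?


Checking each document for 'sun':
Doc 1: absent
Doc 2: present
Doc 3: absent
Doc 4: present
Doc 5: present
Doc 6: present
df = sum of presences = 0 + 1 + 0 + 1 + 1 + 1 = 4

4


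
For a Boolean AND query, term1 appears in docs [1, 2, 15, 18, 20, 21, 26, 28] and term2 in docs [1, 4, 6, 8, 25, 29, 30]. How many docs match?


Boolean AND: find intersection of posting lists
term1 docs: [1, 2, 15, 18, 20, 21, 26, 28]
term2 docs: [1, 4, 6, 8, 25, 29, 30]
Intersection: [1]
|intersection| = 1

1


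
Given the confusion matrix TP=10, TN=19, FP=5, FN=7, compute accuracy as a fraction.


Accuracy = (TP + TN) / (TP + TN + FP + FN)
TP + TN = 10 + 19 = 29
Total = 10 + 19 + 5 + 7 = 41
Accuracy = 29 / 41 = 29/41

29/41


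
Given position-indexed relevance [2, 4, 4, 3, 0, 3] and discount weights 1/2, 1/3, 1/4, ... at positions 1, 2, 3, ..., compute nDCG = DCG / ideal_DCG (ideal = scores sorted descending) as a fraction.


Position discount weights w_i = 1/(i+1) for i=1..6:
Weights = [1/2, 1/3, 1/4, 1/5, 1/6, 1/7]
Actual relevance: [2, 4, 4, 3, 0, 3]
DCG = 2/2 + 4/3 + 4/4 + 3/5 + 0/6 + 3/7 = 458/105
Ideal relevance (sorted desc): [4, 4, 3, 3, 2, 0]
Ideal DCG = 4/2 + 4/3 + 3/4 + 3/5 + 2/6 + 0/7 = 301/60
nDCG = DCG / ideal_DCG = 458/105 / 301/60 = 1832/2107

1832/2107


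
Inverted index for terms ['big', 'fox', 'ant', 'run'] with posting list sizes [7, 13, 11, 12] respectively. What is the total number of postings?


Summing posting list sizes:
'big': 7 postings
'fox': 13 postings
'ant': 11 postings
'run': 12 postings
Total = 7 + 13 + 11 + 12 = 43

43


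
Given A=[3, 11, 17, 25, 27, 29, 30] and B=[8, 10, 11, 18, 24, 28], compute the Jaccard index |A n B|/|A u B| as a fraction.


A intersect B = [11]
|A intersect B| = 1
A union B = [3, 8, 10, 11, 17, 18, 24, 25, 27, 28, 29, 30]
|A union B| = 12
Jaccard = 1/12 = 1/12

1/12


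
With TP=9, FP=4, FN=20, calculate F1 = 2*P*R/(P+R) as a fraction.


F1 = 2 * P * R / (P + R)
P = TP/(TP+FP) = 9/13 = 9/13
R = TP/(TP+FN) = 9/29 = 9/29
2 * P * R = 2 * 9/13 * 9/29 = 162/377
P + R = 9/13 + 9/29 = 378/377
F1 = 162/377 / 378/377 = 3/7

3/7


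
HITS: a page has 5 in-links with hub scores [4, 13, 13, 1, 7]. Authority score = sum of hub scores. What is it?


Authority = sum of hub scores of in-linkers
In-link 1: hub score = 4
In-link 2: hub score = 13
In-link 3: hub score = 13
In-link 4: hub score = 1
In-link 5: hub score = 7
Authority = 4 + 13 + 13 + 1 + 7 = 38

38


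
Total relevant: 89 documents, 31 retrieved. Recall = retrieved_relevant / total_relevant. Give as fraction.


Recall = retrieved_relevant / total_relevant
= 31 / 89
= 31 / (31 + 58)
= 31/89

31/89


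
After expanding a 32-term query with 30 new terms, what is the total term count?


Original terms: 32
Expansion terms: 30
Total = 32 + 30 = 62

62


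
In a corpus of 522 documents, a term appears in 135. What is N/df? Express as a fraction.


IDF ratio = N / df
= 522 / 135
= 58/15

58/15


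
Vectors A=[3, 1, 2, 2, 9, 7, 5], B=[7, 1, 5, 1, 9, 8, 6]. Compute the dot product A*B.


Dot product = sum of element-wise products
A[0]*B[0] = 3*7 = 21
A[1]*B[1] = 1*1 = 1
A[2]*B[2] = 2*5 = 10
A[3]*B[3] = 2*1 = 2
A[4]*B[4] = 9*9 = 81
A[5]*B[5] = 7*8 = 56
A[6]*B[6] = 5*6 = 30
Sum = 21 + 1 + 10 + 2 + 81 + 56 + 30 = 201

201


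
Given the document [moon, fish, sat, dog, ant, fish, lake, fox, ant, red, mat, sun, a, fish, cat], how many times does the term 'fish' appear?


Document has 15 words
Scanning for 'fish':
Found at positions: [1, 5, 13]
Count = 3

3


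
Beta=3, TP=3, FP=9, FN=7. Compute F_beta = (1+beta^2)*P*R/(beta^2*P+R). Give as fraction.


P = TP/(TP+FP) = 3/12 = 1/4
R = TP/(TP+FN) = 3/10 = 3/10
beta^2 = 3^2 = 9
(1 + beta^2) = 10
Numerator = (1+beta^2)*P*R = 3/4
Denominator = beta^2*P + R = 9/4 + 3/10 = 51/20
F_beta = 5/17

5/17


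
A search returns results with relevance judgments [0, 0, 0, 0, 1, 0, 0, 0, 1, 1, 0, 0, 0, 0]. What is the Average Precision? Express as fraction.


Computing P@k for each relevant position:
Position 1: not relevant
Position 2: not relevant
Position 3: not relevant
Position 4: not relevant
Position 5: relevant, P@5 = 1/5 = 1/5
Position 6: not relevant
Position 7: not relevant
Position 8: not relevant
Position 9: relevant, P@9 = 2/9 = 2/9
Position 10: relevant, P@10 = 3/10 = 3/10
Position 11: not relevant
Position 12: not relevant
Position 13: not relevant
Position 14: not relevant
Sum of P@k = 1/5 + 2/9 + 3/10 = 13/18
AP = 13/18 / 3 = 13/54

13/54


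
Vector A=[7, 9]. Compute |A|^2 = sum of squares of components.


|A|^2 = sum of squared components
A[0]^2 = 7^2 = 49
A[1]^2 = 9^2 = 81
Sum = 49 + 81 = 130

130


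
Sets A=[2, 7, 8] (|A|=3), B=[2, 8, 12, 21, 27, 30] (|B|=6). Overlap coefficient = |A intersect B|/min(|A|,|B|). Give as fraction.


A intersect B = [2, 8]
|A intersect B| = 2
min(|A|, |B|) = min(3, 6) = 3
Overlap = 2 / 3 = 2/3

2/3


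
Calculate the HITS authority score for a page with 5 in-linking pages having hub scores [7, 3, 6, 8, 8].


Authority = sum of hub scores of in-linkers
In-link 1: hub score = 7
In-link 2: hub score = 3
In-link 3: hub score = 6
In-link 4: hub score = 8
In-link 5: hub score = 8
Authority = 7 + 3 + 6 + 8 + 8 = 32

32


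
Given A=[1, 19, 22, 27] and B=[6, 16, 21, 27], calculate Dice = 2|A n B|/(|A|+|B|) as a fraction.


A intersect B = [27]
|A intersect B| = 1
|A| = 4, |B| = 4
Dice = 2*1 / (4+4)
= 2 / 8 = 1/4

1/4


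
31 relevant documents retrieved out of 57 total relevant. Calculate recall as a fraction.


Recall = retrieved_relevant / total_relevant
= 31 / 57
= 31 / (31 + 26)
= 31/57

31/57


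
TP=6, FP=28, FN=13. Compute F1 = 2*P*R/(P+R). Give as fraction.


F1 = 2 * P * R / (P + R)
P = TP/(TP+FP) = 6/34 = 3/17
R = TP/(TP+FN) = 6/19 = 6/19
2 * P * R = 2 * 3/17 * 6/19 = 36/323
P + R = 3/17 + 6/19 = 159/323
F1 = 36/323 / 159/323 = 12/53

12/53


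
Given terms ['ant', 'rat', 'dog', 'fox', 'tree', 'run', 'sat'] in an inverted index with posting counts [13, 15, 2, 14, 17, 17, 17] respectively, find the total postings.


Summing posting list sizes:
'ant': 13 postings
'rat': 15 postings
'dog': 2 postings
'fox': 14 postings
'tree': 17 postings
'run': 17 postings
'sat': 17 postings
Total = 13 + 15 + 2 + 14 + 17 + 17 + 17 = 95

95


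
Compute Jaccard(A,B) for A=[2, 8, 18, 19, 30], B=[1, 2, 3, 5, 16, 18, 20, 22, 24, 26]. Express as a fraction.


A intersect B = [2, 18]
|A intersect B| = 2
A union B = [1, 2, 3, 5, 8, 16, 18, 19, 20, 22, 24, 26, 30]
|A union B| = 13
Jaccard = 2/13 = 2/13

2/13


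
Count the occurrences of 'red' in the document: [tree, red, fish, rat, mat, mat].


Document has 6 words
Scanning for 'red':
Found at positions: [1]
Count = 1

1


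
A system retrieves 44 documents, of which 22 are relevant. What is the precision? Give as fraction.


Precision = relevant_retrieved / total_retrieved
= 22 / 44
= 22 / (22 + 22)
= 1/2

1/2


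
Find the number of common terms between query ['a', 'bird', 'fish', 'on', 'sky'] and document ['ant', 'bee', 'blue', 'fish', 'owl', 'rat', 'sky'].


Query terms: ['a', 'bird', 'fish', 'on', 'sky']
Document terms: ['ant', 'bee', 'blue', 'fish', 'owl', 'rat', 'sky']
Common terms: ['fish', 'sky']
Overlap count = 2

2


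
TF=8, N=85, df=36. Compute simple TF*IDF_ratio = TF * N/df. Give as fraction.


TF * (N/df)
= 8 * (85/36)
= 8 * 85/36
= 170/9

170/9


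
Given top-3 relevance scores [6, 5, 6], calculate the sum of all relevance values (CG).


Cumulative Gain = sum of relevance scores
Position 1: rel=6, running sum=6
Position 2: rel=5, running sum=11
Position 3: rel=6, running sum=17
CG = 17

17


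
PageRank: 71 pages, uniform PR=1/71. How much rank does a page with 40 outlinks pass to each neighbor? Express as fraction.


Initial PR = 1/71 = 1/71
Outlinks = 40
Contribution per link = PR / outlinks
= 1/71 / 40
= 1/2840

1/2840


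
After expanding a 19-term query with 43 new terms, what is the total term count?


Original terms: 19
Expansion terms: 43
Total = 19 + 43 = 62

62


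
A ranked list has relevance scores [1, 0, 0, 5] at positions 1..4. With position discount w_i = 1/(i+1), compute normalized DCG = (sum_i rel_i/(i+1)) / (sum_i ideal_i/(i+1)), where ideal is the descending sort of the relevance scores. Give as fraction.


Position discount weights w_i = 1/(i+1) for i=1..4:
Weights = [1/2, 1/3, 1/4, 1/5]
Actual relevance: [1, 0, 0, 5]
DCG = 1/2 + 0/3 + 0/4 + 5/5 = 3/2
Ideal relevance (sorted desc): [5, 1, 0, 0]
Ideal DCG = 5/2 + 1/3 + 0/4 + 0/5 = 17/6
nDCG = DCG / ideal_DCG = 3/2 / 17/6 = 9/17

9/17


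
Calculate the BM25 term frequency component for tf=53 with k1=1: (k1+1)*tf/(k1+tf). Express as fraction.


BM25 TF component = (k1+1)*tf / (k1+tf)
k1 = 1, tf = 53
Numerator = (1+1)*53 = 106
Denominator = 1 + 53 = 54
= 106/54 = 53/27

53/27


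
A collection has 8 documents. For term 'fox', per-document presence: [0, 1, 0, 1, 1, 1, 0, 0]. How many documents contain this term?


Checking each document for 'fox':
Doc 1: absent
Doc 2: present
Doc 3: absent
Doc 4: present
Doc 5: present
Doc 6: present
Doc 7: absent
Doc 8: absent
df = sum of presences = 0 + 1 + 0 + 1 + 1 + 1 + 0 + 0 = 4

4


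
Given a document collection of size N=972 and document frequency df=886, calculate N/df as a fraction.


IDF ratio = N / df
= 972 / 886
= 486/443

486/443


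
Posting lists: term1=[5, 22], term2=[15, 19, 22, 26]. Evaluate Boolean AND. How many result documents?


Boolean AND: find intersection of posting lists
term1 docs: [5, 22]
term2 docs: [15, 19, 22, 26]
Intersection: [22]
|intersection| = 1

1


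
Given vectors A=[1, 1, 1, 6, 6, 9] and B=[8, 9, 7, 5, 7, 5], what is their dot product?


Dot product = sum of element-wise products
A[0]*B[0] = 1*8 = 8
A[1]*B[1] = 1*9 = 9
A[2]*B[2] = 1*7 = 7
A[3]*B[3] = 6*5 = 30
A[4]*B[4] = 6*7 = 42
A[5]*B[5] = 9*5 = 45
Sum = 8 + 9 + 7 + 30 + 42 + 45 = 141

141


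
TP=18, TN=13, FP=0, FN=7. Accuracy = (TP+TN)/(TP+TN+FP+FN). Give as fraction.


Accuracy = (TP + TN) / (TP + TN + FP + FN)
TP + TN = 18 + 13 = 31
Total = 18 + 13 + 0 + 7 = 38
Accuracy = 31 / 38 = 31/38

31/38


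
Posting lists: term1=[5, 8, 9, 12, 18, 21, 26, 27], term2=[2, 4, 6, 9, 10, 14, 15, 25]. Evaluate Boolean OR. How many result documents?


Boolean OR: find union of posting lists
term1 docs: [5, 8, 9, 12, 18, 21, 26, 27]
term2 docs: [2, 4, 6, 9, 10, 14, 15, 25]
Union: [2, 4, 5, 6, 8, 9, 10, 12, 14, 15, 18, 21, 25, 26, 27]
|union| = 15

15


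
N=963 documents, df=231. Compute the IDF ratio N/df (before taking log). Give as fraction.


IDF ratio = N / df
= 963 / 231
= 321/77

321/77


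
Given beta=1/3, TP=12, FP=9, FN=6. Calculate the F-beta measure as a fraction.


P = TP/(TP+FP) = 12/21 = 4/7
R = TP/(TP+FN) = 12/18 = 2/3
beta^2 = 1/3^2 = 1/9
(1 + beta^2) = 10/9
Numerator = (1+beta^2)*P*R = 80/189
Denominator = beta^2*P + R = 4/63 + 2/3 = 46/63
F_beta = 40/69

40/69


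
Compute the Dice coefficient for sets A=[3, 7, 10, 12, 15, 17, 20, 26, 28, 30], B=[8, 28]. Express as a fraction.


A intersect B = [28]
|A intersect B| = 1
|A| = 10, |B| = 2
Dice = 2*1 / (10+2)
= 2 / 12 = 1/6

1/6


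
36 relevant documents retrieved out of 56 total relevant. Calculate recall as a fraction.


Recall = retrieved_relevant / total_relevant
= 36 / 56
= 36 / (36 + 20)
= 9/14

9/14


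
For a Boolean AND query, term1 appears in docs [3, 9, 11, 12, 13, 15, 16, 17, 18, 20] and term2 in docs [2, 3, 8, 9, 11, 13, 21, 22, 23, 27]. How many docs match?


Boolean AND: find intersection of posting lists
term1 docs: [3, 9, 11, 12, 13, 15, 16, 17, 18, 20]
term2 docs: [2, 3, 8, 9, 11, 13, 21, 22, 23, 27]
Intersection: [3, 9, 11, 13]
|intersection| = 4

4


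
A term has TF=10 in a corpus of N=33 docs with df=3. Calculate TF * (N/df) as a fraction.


TF * (N/df)
= 10 * (33/3)
= 10 * 11
= 110

110


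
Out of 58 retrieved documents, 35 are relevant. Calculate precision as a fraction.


Precision = relevant_retrieved / total_retrieved
= 35 / 58
= 35 / (35 + 23)
= 35/58

35/58


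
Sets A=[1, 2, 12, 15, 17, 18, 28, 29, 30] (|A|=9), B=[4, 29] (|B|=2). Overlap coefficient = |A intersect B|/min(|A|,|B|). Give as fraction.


A intersect B = [29]
|A intersect B| = 1
min(|A|, |B|) = min(9, 2) = 2
Overlap = 1 / 2 = 1/2

1/2


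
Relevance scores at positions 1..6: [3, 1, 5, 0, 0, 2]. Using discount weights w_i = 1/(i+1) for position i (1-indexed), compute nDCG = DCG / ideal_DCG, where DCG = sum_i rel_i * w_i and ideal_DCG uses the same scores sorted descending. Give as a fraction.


Position discount weights w_i = 1/(i+1) for i=1..6:
Weights = [1/2, 1/3, 1/4, 1/5, 1/6, 1/7]
Actual relevance: [3, 1, 5, 0, 0, 2]
DCG = 3/2 + 1/3 + 5/4 + 0/5 + 0/6 + 2/7 = 283/84
Ideal relevance (sorted desc): [5, 3, 2, 1, 0, 0]
Ideal DCG = 5/2 + 3/3 + 2/4 + 1/5 + 0/6 + 0/7 = 21/5
nDCG = DCG / ideal_DCG = 283/84 / 21/5 = 1415/1764

1415/1764


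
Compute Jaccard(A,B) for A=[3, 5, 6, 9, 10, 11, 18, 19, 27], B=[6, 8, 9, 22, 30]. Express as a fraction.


A intersect B = [6, 9]
|A intersect B| = 2
A union B = [3, 5, 6, 8, 9, 10, 11, 18, 19, 22, 27, 30]
|A union B| = 12
Jaccard = 2/12 = 1/6

1/6


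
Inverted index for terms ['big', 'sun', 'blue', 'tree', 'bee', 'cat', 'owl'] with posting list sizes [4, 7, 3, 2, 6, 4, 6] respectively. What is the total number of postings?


Summing posting list sizes:
'big': 4 postings
'sun': 7 postings
'blue': 3 postings
'tree': 2 postings
'bee': 6 postings
'cat': 4 postings
'owl': 6 postings
Total = 4 + 7 + 3 + 2 + 6 + 4 + 6 = 32

32


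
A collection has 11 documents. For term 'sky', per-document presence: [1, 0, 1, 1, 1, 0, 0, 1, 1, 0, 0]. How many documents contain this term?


Checking each document for 'sky':
Doc 1: present
Doc 2: absent
Doc 3: present
Doc 4: present
Doc 5: present
Doc 6: absent
Doc 7: absent
Doc 8: present
Doc 9: present
Doc 10: absent
Doc 11: absent
df = sum of presences = 1 + 0 + 1 + 1 + 1 + 0 + 0 + 1 + 1 + 0 + 0 = 6

6


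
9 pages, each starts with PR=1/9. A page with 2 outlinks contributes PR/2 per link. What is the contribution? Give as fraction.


Initial PR = 1/9 = 1/9
Outlinks = 2
Contribution per link = PR / outlinks
= 1/9 / 2
= 1/18

1/18


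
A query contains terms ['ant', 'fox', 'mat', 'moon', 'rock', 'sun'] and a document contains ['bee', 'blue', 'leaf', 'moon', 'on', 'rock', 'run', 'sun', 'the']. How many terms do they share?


Query terms: ['ant', 'fox', 'mat', 'moon', 'rock', 'sun']
Document terms: ['bee', 'blue', 'leaf', 'moon', 'on', 'rock', 'run', 'sun', 'the']
Common terms: ['moon', 'rock', 'sun']
Overlap count = 3

3


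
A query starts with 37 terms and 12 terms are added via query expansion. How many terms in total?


Original terms: 37
Expansion terms: 12
Total = 37 + 12 = 49

49


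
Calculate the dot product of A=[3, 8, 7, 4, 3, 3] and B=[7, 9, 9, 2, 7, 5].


Dot product = sum of element-wise products
A[0]*B[0] = 3*7 = 21
A[1]*B[1] = 8*9 = 72
A[2]*B[2] = 7*9 = 63
A[3]*B[3] = 4*2 = 8
A[4]*B[4] = 3*7 = 21
A[5]*B[5] = 3*5 = 15
Sum = 21 + 72 + 63 + 8 + 21 + 15 = 200

200


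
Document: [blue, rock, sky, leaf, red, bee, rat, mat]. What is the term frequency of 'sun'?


Document has 8 words
Scanning for 'sun':
Term not found in document
Count = 0

0


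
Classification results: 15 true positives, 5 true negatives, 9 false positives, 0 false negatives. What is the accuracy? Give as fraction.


Accuracy = (TP + TN) / (TP + TN + FP + FN)
TP + TN = 15 + 5 = 20
Total = 15 + 5 + 9 + 0 = 29
Accuracy = 20 / 29 = 20/29

20/29


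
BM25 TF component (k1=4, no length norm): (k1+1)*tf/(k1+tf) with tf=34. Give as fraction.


BM25 TF component = (k1+1)*tf / (k1+tf)
k1 = 4, tf = 34
Numerator = (4+1)*34 = 170
Denominator = 4 + 34 = 38
= 170/38 = 85/19

85/19


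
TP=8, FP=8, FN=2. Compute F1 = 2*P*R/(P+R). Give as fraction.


F1 = 2 * P * R / (P + R)
P = TP/(TP+FP) = 8/16 = 1/2
R = TP/(TP+FN) = 8/10 = 4/5
2 * P * R = 2 * 1/2 * 4/5 = 4/5
P + R = 1/2 + 4/5 = 13/10
F1 = 4/5 / 13/10 = 8/13

8/13


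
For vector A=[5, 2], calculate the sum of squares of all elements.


|A|^2 = sum of squared components
A[0]^2 = 5^2 = 25
A[1]^2 = 2^2 = 4
Sum = 25 + 4 = 29

29


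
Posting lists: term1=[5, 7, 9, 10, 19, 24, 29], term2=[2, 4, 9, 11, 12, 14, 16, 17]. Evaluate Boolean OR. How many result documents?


Boolean OR: find union of posting lists
term1 docs: [5, 7, 9, 10, 19, 24, 29]
term2 docs: [2, 4, 9, 11, 12, 14, 16, 17]
Union: [2, 4, 5, 7, 9, 10, 11, 12, 14, 16, 17, 19, 24, 29]
|union| = 14

14


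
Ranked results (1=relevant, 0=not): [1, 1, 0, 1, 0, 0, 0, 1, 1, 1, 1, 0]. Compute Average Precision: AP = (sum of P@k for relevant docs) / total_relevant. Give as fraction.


Computing P@k for each relevant position:
Position 1: relevant, P@1 = 1/1 = 1
Position 2: relevant, P@2 = 2/2 = 1
Position 3: not relevant
Position 4: relevant, P@4 = 3/4 = 3/4
Position 5: not relevant
Position 6: not relevant
Position 7: not relevant
Position 8: relevant, P@8 = 4/8 = 1/2
Position 9: relevant, P@9 = 5/9 = 5/9
Position 10: relevant, P@10 = 6/10 = 3/5
Position 11: relevant, P@11 = 7/11 = 7/11
Position 12: not relevant
Sum of P@k = 1 + 1 + 3/4 + 1/2 + 5/9 + 3/5 + 7/11 = 9983/1980
AP = 9983/1980 / 7 = 9983/13860

9983/13860


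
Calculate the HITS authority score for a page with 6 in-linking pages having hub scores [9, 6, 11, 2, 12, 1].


Authority = sum of hub scores of in-linkers
In-link 1: hub score = 9
In-link 2: hub score = 6
In-link 3: hub score = 11
In-link 4: hub score = 2
In-link 5: hub score = 12
In-link 6: hub score = 1
Authority = 9 + 6 + 11 + 2 + 12 + 1 = 41

41


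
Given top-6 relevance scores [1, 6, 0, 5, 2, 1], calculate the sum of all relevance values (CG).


Cumulative Gain = sum of relevance scores
Position 1: rel=1, running sum=1
Position 2: rel=6, running sum=7
Position 3: rel=0, running sum=7
Position 4: rel=5, running sum=12
Position 5: rel=2, running sum=14
Position 6: rel=1, running sum=15
CG = 15

15


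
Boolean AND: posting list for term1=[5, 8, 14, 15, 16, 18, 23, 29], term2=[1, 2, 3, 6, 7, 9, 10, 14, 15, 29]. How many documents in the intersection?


Boolean AND: find intersection of posting lists
term1 docs: [5, 8, 14, 15, 16, 18, 23, 29]
term2 docs: [1, 2, 3, 6, 7, 9, 10, 14, 15, 29]
Intersection: [14, 15, 29]
|intersection| = 3

3


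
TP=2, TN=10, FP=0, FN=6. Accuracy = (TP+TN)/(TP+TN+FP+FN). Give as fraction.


Accuracy = (TP + TN) / (TP + TN + FP + FN)
TP + TN = 2 + 10 = 12
Total = 2 + 10 + 0 + 6 = 18
Accuracy = 12 / 18 = 2/3

2/3


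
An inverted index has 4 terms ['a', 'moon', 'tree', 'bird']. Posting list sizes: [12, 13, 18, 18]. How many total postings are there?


Summing posting list sizes:
'a': 12 postings
'moon': 13 postings
'tree': 18 postings
'bird': 18 postings
Total = 12 + 13 + 18 + 18 = 61

61


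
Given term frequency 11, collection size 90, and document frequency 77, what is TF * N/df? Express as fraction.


TF * (N/df)
= 11 * (90/77)
= 11 * 90/77
= 90/7

90/7


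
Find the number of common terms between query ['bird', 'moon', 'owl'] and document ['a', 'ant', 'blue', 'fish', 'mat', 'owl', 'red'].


Query terms: ['bird', 'moon', 'owl']
Document terms: ['a', 'ant', 'blue', 'fish', 'mat', 'owl', 'red']
Common terms: ['owl']
Overlap count = 1

1


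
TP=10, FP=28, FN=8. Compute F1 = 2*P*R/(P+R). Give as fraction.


F1 = 2 * P * R / (P + R)
P = TP/(TP+FP) = 10/38 = 5/19
R = TP/(TP+FN) = 10/18 = 5/9
2 * P * R = 2 * 5/19 * 5/9 = 50/171
P + R = 5/19 + 5/9 = 140/171
F1 = 50/171 / 140/171 = 5/14

5/14


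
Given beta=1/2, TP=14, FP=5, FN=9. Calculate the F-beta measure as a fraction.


P = TP/(TP+FP) = 14/19 = 14/19
R = TP/(TP+FN) = 14/23 = 14/23
beta^2 = 1/2^2 = 1/4
(1 + beta^2) = 5/4
Numerator = (1+beta^2)*P*R = 245/437
Denominator = beta^2*P + R = 7/38 + 14/23 = 693/874
F_beta = 70/99

70/99


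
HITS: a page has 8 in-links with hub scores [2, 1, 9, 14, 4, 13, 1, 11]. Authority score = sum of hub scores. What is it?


Authority = sum of hub scores of in-linkers
In-link 1: hub score = 2
In-link 2: hub score = 1
In-link 3: hub score = 9
In-link 4: hub score = 14
In-link 5: hub score = 4
In-link 6: hub score = 13
In-link 7: hub score = 1
In-link 8: hub score = 11
Authority = 2 + 1 + 9 + 14 + 4 + 13 + 1 + 11 = 55

55


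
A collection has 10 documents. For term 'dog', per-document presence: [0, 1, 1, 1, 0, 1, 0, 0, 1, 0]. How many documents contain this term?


Checking each document for 'dog':
Doc 1: absent
Doc 2: present
Doc 3: present
Doc 4: present
Doc 5: absent
Doc 6: present
Doc 7: absent
Doc 8: absent
Doc 9: present
Doc 10: absent
df = sum of presences = 0 + 1 + 1 + 1 + 0 + 1 + 0 + 0 + 1 + 0 = 5

5


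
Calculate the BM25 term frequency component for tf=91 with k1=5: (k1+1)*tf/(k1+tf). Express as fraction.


BM25 TF component = (k1+1)*tf / (k1+tf)
k1 = 5, tf = 91
Numerator = (5+1)*91 = 546
Denominator = 5 + 91 = 96
= 546/96 = 91/16

91/16
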